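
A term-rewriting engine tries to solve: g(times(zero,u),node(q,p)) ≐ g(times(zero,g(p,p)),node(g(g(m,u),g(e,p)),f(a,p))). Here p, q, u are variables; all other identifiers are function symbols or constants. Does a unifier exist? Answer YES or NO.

NO

Decompose g/2: times(zero,u) ≐ times(zero,g(p,p)),  node(q,p) ≐ node(g(g(m,u),g(e,p)),f(a,p)).
Decompose times/2: zero ≐ zero,  u ≐ g(p,p).
Delete trivial equation zero ≐ zero.
Bind u := g(p,p); substituting into the remaining equation gives: node(q,p) ≐ node(g(g(m,g(p,p)),g(e,p)),f(a,p)).
Decompose node/2: q ≐ g(g(m,g(p,p)),g(e,p)),  p ≐ f(a,p).
Bind q := g(g(m,g(p,p)),g(e,p)); no other remaining equation mentions q.
Occurs check fails: p occurs in f(a,p); the equation p ≐ f(a,p) has no finite solution.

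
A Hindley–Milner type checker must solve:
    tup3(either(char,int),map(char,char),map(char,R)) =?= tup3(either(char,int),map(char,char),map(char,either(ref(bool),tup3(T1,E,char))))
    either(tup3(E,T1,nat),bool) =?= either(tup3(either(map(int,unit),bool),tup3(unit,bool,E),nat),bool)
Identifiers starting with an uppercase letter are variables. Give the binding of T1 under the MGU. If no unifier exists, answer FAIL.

tup3(unit,bool,either(map(int,unit),bool))

Decompose tup3/3: either(char,int) =?= either(char,int),  map(char,char) =?= map(char,char),  map(char,R) =?= map(char,either(ref(bool),tup3(T1,E,char))).
Delete trivial equation either(char,int) =?= either(char,int).
Delete trivial equation map(char,char) =?= map(char,char).
Decompose map/2: char =?= char,  R =?= either(ref(bool),tup3(T1,E,char)).
Delete trivial equation char =?= char.
Bind R := either(ref(bool),tup3(T1,E,char)); no other remaining equation mentions R.
Decompose either/2: tup3(E,T1,nat) =?= tup3(either(map(int,unit),bool),tup3(unit,bool,E),nat),  bool =?= bool.
Decompose tup3/3: E =?= either(map(int,unit),bool),  T1 =?= tup3(unit,bool,E),  nat =?= nat.
Bind E := either(map(int,unit),bool); substituting into the one remaining equation that mentions E gives: T1 =?= tup3(unit,bool,either(map(int,unit),bool)). Substituting into the earlier binding gives R := either(ref(bool),tup3(T1,either(map(int,unit),bool),char)).
Bind T1 := tup3(unit,bool,either(map(int,unit),bool)); no other remaining equation mentions T1. Substituting into the earlier binding gives R := either(ref(bool),tup3(tup3(unit,bool,either(map(int,unit),bool)),either(map(int,unit),bool),char)).
Delete trivial equation nat =?= nat.
Delete trivial equation bool =?= bool.
MGU = { R ↦ either(ref(bool),tup3(tup3(unit,bool,either(map(int,unit),bool)),either(map(int,unit),bool),char)), E ↦ either(map(int,unit),bool), T1 ↦ tup3(unit,bool,either(map(int,unit),bool)) }, so T1 ↦ tup3(unit,bool,either(map(int,unit),bool)).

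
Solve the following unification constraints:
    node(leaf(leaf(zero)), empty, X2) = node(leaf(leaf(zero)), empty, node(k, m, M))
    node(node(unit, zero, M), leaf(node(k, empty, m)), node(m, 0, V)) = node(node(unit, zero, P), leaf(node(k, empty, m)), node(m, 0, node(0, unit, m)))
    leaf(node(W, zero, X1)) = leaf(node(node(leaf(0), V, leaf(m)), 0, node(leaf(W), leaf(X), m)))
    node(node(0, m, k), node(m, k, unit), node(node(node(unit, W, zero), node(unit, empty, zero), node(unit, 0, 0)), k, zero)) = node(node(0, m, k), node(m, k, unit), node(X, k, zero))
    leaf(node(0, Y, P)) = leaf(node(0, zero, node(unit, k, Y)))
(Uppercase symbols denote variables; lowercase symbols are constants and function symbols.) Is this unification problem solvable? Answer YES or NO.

Decompose node/3: leaf(leaf(zero)) = leaf(leaf(zero)),  empty = empty,  X2 = node(k, m, M).
Delete trivial equation leaf(leaf(zero)) = leaf(leaf(zero)).
Delete trivial equation empty = empty.
Bind X2 := node(k, m, M); no other remaining equation mentions X2.
Decompose node/3: node(unit, zero, M) = node(unit, zero, P),  leaf(node(k, empty, m)) = leaf(node(k, empty, m)),  node(m, 0, V) = node(m, 0, node(0, unit, m)).
Decompose node/3: unit = unit,  zero = zero,  M = P.
Delete trivial equation unit = unit.
Delete trivial equation zero = zero.
Bind M := P; no other remaining equation mentions M. Substituting into the earlier binding gives X2 := node(k, m, P).
Delete trivial equation leaf(node(k, empty, m)) = leaf(node(k, empty, m)).
Decompose node/3: m = m,  0 = 0,  V = node(0, unit, m).
Delete trivial equation m = m.
Delete trivial equation 0 = 0.
Bind V := node(0, unit, m); substituting into the one remaining equation that mentions V gives: leaf(node(W, zero, X1)) = leaf(node(node(leaf(0), node(0, unit, m), leaf(m)), 0, node(leaf(W), leaf(X), m))).
Decompose leaf/1: node(W, zero, X1) = node(node(leaf(0), node(0, unit, m), leaf(m)), 0, node(leaf(W), leaf(X), m)).
Decompose node/3: W = node(leaf(0), node(0, unit, m), leaf(m)),  zero = 0,  X1 = node(leaf(W), leaf(X), m).
Bind W := node(leaf(0), node(0, unit, m), leaf(m)); substituting into the 2 remaining equations that mention W gives: X1 = node(leaf(node(leaf(0), node(0, unit, m), leaf(m))), leaf(X), m),  node(node(0, m, k), node(m, k, unit), node(node(node(unit, node(leaf(0), node(0, unit, m), leaf(m)), zero), node(unit, empty, zero), node(unit, 0, 0)), k, zero)) = node(node(0, m, k), node(m, k, unit), node(X, k, zero)).
Clash: constants zero and 0 differ; no unifier exists.

NO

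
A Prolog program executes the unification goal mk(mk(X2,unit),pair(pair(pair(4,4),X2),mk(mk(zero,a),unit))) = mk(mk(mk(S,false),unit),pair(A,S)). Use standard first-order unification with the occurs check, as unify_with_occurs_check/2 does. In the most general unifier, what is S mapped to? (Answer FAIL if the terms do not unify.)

mk(mk(zero,a),unit)

Decompose mk/2: mk(X2,unit) = mk(mk(S,false),unit),  pair(pair(pair(4,4),X2),mk(mk(zero,a),unit)) = pair(A,S).
Decompose mk/2: X2 = mk(S,false),  unit = unit.
Bind X2 := mk(S,false); substituting into the one remaining equation that mentions X2 gives: pair(pair(pair(4,4),mk(S,false)),mk(mk(zero,a),unit)) = pair(A,S).
Delete trivial equation unit = unit.
Decompose pair/2: pair(pair(4,4),mk(S,false)) = A,  mk(mk(zero,a),unit) = S.
Bind A := pair(pair(4,4),mk(S,false)); no other remaining equation mentions A.
Bind S := mk(mk(zero,a),unit). Substituting into the earlier bindings gives X2 := mk(mk(mk(zero,a),unit),false), A := pair(pair(4,4),mk(mk(mk(zero,a),unit),false)).
MGU = { X2 = mk(mk(mk(zero,a),unit),false), A = pair(pair(4,4),mk(mk(mk(zero,a),unit),false)), S = mk(mk(zero,a),unit) }, so S = mk(mk(zero,a),unit).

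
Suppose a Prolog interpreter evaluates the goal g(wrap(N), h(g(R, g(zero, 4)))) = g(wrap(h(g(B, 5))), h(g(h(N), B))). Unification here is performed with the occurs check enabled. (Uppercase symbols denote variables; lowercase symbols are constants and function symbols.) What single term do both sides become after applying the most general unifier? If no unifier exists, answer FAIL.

g(wrap(h(g(g(zero, 4), 5))), h(g(h(h(g(g(zero, 4), 5))), g(zero, 4))))

Decompose g/2: wrap(N) = wrap(h(g(B, 5))),  h(g(R, g(zero, 4))) = h(g(h(N), B)).
Decompose wrap/1: N = h(g(B, 5)).
Bind N := h(g(B, 5)); substituting into the remaining equation gives: h(g(R, g(zero, 4))) = h(g(h(h(g(B, 5))), B)).
Decompose h/1: g(R, g(zero, 4)) = g(h(h(g(B, 5))), B).
Decompose g/2: R = h(h(g(B, 5))),  g(zero, 4) = B.
Bind R := h(h(g(B, 5))); no other remaining equation mentions R.
Bind B := g(zero, 4). Substituting into the earlier bindings gives N := h(g(g(zero, 4), 5)), R := h(h(g(g(zero, 4), 5))).
Applying the MGU to either side gives g(wrap(h(g(g(zero, 4), 5))), h(g(h(h(g(g(zero, 4), 5))), g(zero, 4)))).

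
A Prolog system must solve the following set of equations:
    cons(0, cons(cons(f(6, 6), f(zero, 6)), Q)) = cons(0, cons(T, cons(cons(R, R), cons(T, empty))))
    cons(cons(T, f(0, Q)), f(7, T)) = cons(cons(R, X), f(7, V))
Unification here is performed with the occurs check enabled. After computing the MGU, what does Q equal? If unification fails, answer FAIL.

cons(cons(cons(f(6, 6), f(zero, 6)), cons(f(6, 6), f(zero, 6))), cons(cons(f(6, 6), f(zero, 6)), empty))

Decompose cons/2: 0 = 0,  cons(cons(f(6, 6), f(zero, 6)), Q) = cons(T, cons(cons(R, R), cons(T, empty))).
Delete trivial equation 0 = 0.
Decompose cons/2: cons(f(6, 6), f(zero, 6)) = T,  Q = cons(cons(R, R), cons(T, empty)).
Bind T := cons(f(6, 6), f(zero, 6)); substituting into the remaining equations gives: Q = cons(cons(R, R), cons(cons(f(6, 6), f(zero, 6)), empty)),  cons(cons(cons(f(6, 6), f(zero, 6)), f(0, Q)), f(7, cons(f(6, 6), f(zero, 6)))) = cons(cons(R, X), f(7, V)).
Bind Q := cons(cons(R, R), cons(cons(f(6, 6), f(zero, 6)), empty)); substituting into the remaining equation gives: cons(cons(cons(f(6, 6), f(zero, 6)), f(0, cons(cons(R, R), cons(cons(f(6, 6), f(zero, 6)), empty)))), f(7, cons(f(6, 6), f(zero, 6)))) = cons(cons(R, X), f(7, V)).
Decompose cons/2: cons(cons(f(6, 6), f(zero, 6)), f(0, cons(cons(R, R), cons(cons(f(6, 6), f(zero, 6)), empty)))) = cons(R, X),  f(7, cons(f(6, 6), f(zero, 6))) = f(7, V).
Decompose cons/2: cons(f(6, 6), f(zero, 6)) = R,  f(0, cons(cons(R, R), cons(cons(f(6, 6), f(zero, 6)), empty))) = X.
Bind R := cons(f(6, 6), f(zero, 6)); substituting into the one remaining equation that mentions R gives: f(0, cons(cons(cons(f(6, 6), f(zero, 6)), cons(f(6, 6), f(zero, 6))), cons(cons(f(6, 6), f(zero, 6)), empty))) = X. Substituting into the earlier binding gives Q := cons(cons(cons(f(6, 6), f(zero, 6)), cons(f(6, 6), f(zero, 6))), cons(cons(f(6, 6), f(zero, 6)), empty)).
Bind X := f(0, cons(cons(cons(f(6, 6), f(zero, 6)), cons(f(6, 6), f(zero, 6))), cons(cons(f(6, 6), f(zero, 6)), empty))); no other remaining equation mentions X.
Decompose f/2: 7 = 7,  cons(f(6, 6), f(zero, 6)) = V.
Delete trivial equation 7 = 7.
Bind V := cons(f(6, 6), f(zero, 6)).
MGU = { T -> cons(f(6, 6), f(zero, 6)), Q -> cons(cons(cons(f(6, 6), f(zero, 6)), cons(f(6, 6), f(zero, 6))), cons(cons(f(6, 6), f(zero, 6)), empty)), R -> cons(f(6, 6), f(zero, 6)), X -> f(0, cons(cons(cons(f(6, 6), f(zero, 6)), cons(f(6, 6), f(zero, 6))), cons(cons(f(6, 6), f(zero, 6)), empty))), V -> cons(f(6, 6), f(zero, 6)) }, so Q -> cons(cons(cons(f(6, 6), f(zero, 6)), cons(f(6, 6), f(zero, 6))), cons(cons(f(6, 6), f(zero, 6)), empty)).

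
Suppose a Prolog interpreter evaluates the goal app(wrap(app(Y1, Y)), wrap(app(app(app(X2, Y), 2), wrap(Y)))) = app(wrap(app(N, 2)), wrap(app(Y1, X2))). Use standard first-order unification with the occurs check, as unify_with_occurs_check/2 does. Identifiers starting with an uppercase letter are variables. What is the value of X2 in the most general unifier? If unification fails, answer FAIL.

wrap(2)

Decompose app/2: wrap(app(Y1, Y)) = wrap(app(N, 2)),  wrap(app(app(app(X2, Y), 2), wrap(Y))) = wrap(app(Y1, X2)).
Decompose wrap/1: app(Y1, Y) = app(N, 2).
Decompose app/2: Y1 = N,  Y = 2.
Bind Y1 := N; substituting into the one remaining equation that mentions Y1 gives: wrap(app(app(app(X2, Y), 2), wrap(Y))) = wrap(app(N, X2)).
Bind Y := 2; substituting into the remaining equation gives: wrap(app(app(app(X2, 2), 2), wrap(2))) = wrap(app(N, X2)).
Decompose wrap/1: app(app(app(X2, 2), 2), wrap(2)) = app(N, X2).
Decompose app/2: app(app(X2, 2), 2) = N,  wrap(2) = X2.
Bind N := app(app(X2, 2), 2); no other remaining equation mentions N. Substituting into the earlier binding gives Y1 := app(app(X2, 2), 2).
Bind X2 := wrap(2). Substituting into the earlier bindings gives Y1 := app(app(wrap(2), 2), 2), N := app(app(wrap(2), 2), 2).
MGU = { Y1 ↦ app(app(wrap(2), 2), 2), Y ↦ 2, N ↦ app(app(wrap(2), 2), 2), X2 ↦ wrap(2) }, so X2 ↦ wrap(2).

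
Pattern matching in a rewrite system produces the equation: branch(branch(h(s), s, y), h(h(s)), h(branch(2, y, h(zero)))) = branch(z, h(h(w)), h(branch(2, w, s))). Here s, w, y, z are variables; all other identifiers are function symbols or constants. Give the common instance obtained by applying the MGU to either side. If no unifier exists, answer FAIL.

branch(branch(h(h(zero)), h(zero), h(zero)), h(h(h(zero))), h(branch(2, h(zero), h(zero))))

Decompose branch/3: branch(h(s), s, y) = z,  h(h(s)) = h(h(w)),  h(branch(2, y, h(zero))) = h(branch(2, w, s)).
Bind z := branch(h(s), s, y); no other remaining equation mentions z.
Decompose h/1: h(s) = h(w).
Decompose h/1: s = w.
Bind s := w; substituting into the remaining equation gives: h(branch(2, y, h(zero))) = h(branch(2, w, w)). Substituting into the earlier binding gives z := branch(h(w), w, y).
Decompose h/1: branch(2, y, h(zero)) = branch(2, w, w).
Decompose branch/3: 2 = 2,  y = w,  h(zero) = w.
Delete trivial equation 2 = 2.
Bind y := w; no other remaining equation mentions y. Substituting into the earlier binding gives z := branch(h(w), w, w).
Bind w := h(zero). Substituting into the earlier bindings gives z := branch(h(h(zero)), h(zero), h(zero)), s := h(zero), y := h(zero).
Applying the MGU to either side gives branch(branch(h(h(zero)), h(zero), h(zero)), h(h(h(zero))), h(branch(2, h(zero), h(zero)))).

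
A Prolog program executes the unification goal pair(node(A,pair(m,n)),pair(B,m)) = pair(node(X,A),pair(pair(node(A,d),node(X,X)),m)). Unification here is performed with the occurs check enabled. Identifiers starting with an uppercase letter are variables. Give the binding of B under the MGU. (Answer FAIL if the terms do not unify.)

Decompose pair/2: node(A,pair(m,n)) = node(X,A),  pair(B,m) = pair(pair(node(A,d),node(X,X)),m).
Decompose node/2: A = X,  pair(m,n) = A.
Bind A := X; substituting into the remaining equations gives: pair(m,n) = X,  pair(B,m) = pair(pair(node(X,d),node(X,X)),m).
Bind X := pair(m,n); substituting into the remaining equation gives: pair(B,m) = pair(pair(node(pair(m,n),d),node(pair(m,n),pair(m,n))),m). Substituting into the earlier binding gives A := pair(m,n).
Decompose pair/2: B = pair(node(pair(m,n),d),node(pair(m,n),pair(m,n))),  m = m.
Bind B := pair(node(pair(m,n),d),node(pair(m,n),pair(m,n))); no other remaining equation mentions B.
Delete trivial equation m = m.
MGU = { A -> pair(m,n), X -> pair(m,n), B -> pair(node(pair(m,n),d),node(pair(m,n),pair(m,n))) }, so B -> pair(node(pair(m,n),d),node(pair(m,n),pair(m,n))).

pair(node(pair(m,n),d),node(pair(m,n),pair(m,n)))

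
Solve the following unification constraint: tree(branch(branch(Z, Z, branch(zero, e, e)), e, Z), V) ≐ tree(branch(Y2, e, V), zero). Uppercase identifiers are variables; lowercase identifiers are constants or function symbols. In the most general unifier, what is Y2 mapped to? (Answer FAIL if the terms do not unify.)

branch(zero, zero, branch(zero, e, e))

Decompose tree/2: branch(branch(Z, Z, branch(zero, e, e)), e, Z) ≐ branch(Y2, e, V),  V ≐ zero.
Decompose branch/3: branch(Z, Z, branch(zero, e, e)) ≐ Y2,  e ≐ e,  Z ≐ V.
Bind Y2 := branch(Z, Z, branch(zero, e, e)); no other remaining equation mentions Y2.
Delete trivial equation e ≐ e.
Bind Z := V; no other remaining equation mentions Z. Substituting into the earlier binding gives Y2 := branch(V, V, branch(zero, e, e)).
Bind V := zero. Substituting into the earlier bindings gives Y2 := branch(zero, zero, branch(zero, e, e)), Z := zero.
MGU = { Y2 -> branch(zero, zero, branch(zero, e, e)), Z -> zero, V -> zero }, so Y2 -> branch(zero, zero, branch(zero, e, e)).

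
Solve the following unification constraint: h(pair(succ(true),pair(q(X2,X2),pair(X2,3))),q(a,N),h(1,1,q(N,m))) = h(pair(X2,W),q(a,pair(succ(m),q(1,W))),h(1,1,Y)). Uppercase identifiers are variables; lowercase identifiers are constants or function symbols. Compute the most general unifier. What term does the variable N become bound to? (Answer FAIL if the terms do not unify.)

Decompose h/3: pair(succ(true),pair(q(X2,X2),pair(X2,3))) = pair(X2,W),  q(a,N) = q(a,pair(succ(m),q(1,W))),  h(1,1,q(N,m)) = h(1,1,Y).
Decompose pair/2: succ(true) = X2,  pair(q(X2,X2),pair(X2,3)) = W.
Bind X2 := succ(true); substituting into the one remaining equation that mentions X2 gives: pair(q(succ(true),succ(true)),pair(succ(true),3)) = W.
Bind W := pair(q(succ(true),succ(true)),pair(succ(true),3)); substituting into the one remaining equation that mentions W gives: q(a,N) = q(a,pair(succ(m),q(1,pair(q(succ(true),succ(true)),pair(succ(true),3))))).
Decompose q/2: a = a,  N = pair(succ(m),q(1,pair(q(succ(true),succ(true)),pair(succ(true),3)))).
Delete trivial equation a = a.
Bind N := pair(succ(m),q(1,pair(q(succ(true),succ(true)),pair(succ(true),3)))); substituting into the remaining equation gives: h(1,1,q(pair(succ(m),q(1,pair(q(succ(true),succ(true)),pair(succ(true),3)))),m)) = h(1,1,Y).
Decompose h/3: 1 = 1,  1 = 1,  q(pair(succ(m),q(1,pair(q(succ(true),succ(true)),pair(succ(true),3)))),m) = Y.
Delete trivial equation 1 = 1.
Delete trivial equation 1 = 1.
Bind Y := q(pair(succ(m),q(1,pair(q(succ(true),succ(true)),pair(succ(true),3)))),m).
MGU = { X2 := succ(true), W := pair(q(succ(true),succ(true)),pair(succ(true),3)), N := pair(succ(m),q(1,pair(q(succ(true),succ(true)),pair(succ(true),3)))), Y := q(pair(succ(m),q(1,pair(q(succ(true),succ(true)),pair(succ(true),3)))),m) }, so N := pair(succ(m),q(1,pair(q(succ(true),succ(true)),pair(succ(true),3)))).

pair(succ(m),q(1,pair(q(succ(true),succ(true)),pair(succ(true),3))))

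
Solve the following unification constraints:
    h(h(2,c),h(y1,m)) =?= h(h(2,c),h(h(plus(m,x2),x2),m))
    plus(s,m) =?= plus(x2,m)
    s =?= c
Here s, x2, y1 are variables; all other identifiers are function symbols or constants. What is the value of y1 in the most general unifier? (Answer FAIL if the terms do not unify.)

Decompose h/2: h(2,c) =?= h(2,c),  h(y1,m) =?= h(h(plus(m,x2),x2),m).
Delete trivial equation h(2,c) =?= h(2,c).
Decompose h/2: y1 =?= h(plus(m,x2),x2),  m =?= m.
Bind y1 := h(plus(m,x2),x2); no other remaining equation mentions y1.
Delete trivial equation m =?= m.
Decompose plus/2: s =?= x2,  m =?= m.
Bind s := x2; substituting into the one remaining equation that mentions s gives: x2 =?= c.
Delete trivial equation m =?= m.
Bind x2 := c. Substituting into the earlier bindings gives y1 := h(plus(m,c),c), s := c.
MGU = { y1 -> h(plus(m,c),c), s -> c, x2 -> c }, so y1 -> h(plus(m,c),c).

h(plus(m,c),c)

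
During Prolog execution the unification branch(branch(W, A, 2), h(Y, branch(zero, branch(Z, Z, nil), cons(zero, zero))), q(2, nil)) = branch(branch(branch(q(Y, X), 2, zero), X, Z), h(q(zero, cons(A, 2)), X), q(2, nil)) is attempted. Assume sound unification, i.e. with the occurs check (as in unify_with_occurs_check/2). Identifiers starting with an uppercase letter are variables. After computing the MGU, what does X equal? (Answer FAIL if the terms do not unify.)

branch(zero, branch(2, 2, nil), cons(zero, zero))

Decompose branch/3: branch(W, A, 2) = branch(branch(q(Y, X), 2, zero), X, Z),  h(Y, branch(zero, branch(Z, Z, nil), cons(zero, zero))) = h(q(zero, cons(A, 2)), X),  q(2, nil) = q(2, nil).
Decompose branch/3: W = branch(q(Y, X), 2, zero),  A = X,  2 = Z.
Bind W := branch(q(Y, X), 2, zero); no other remaining equation mentions W.
Bind A := X; substituting into the one remaining equation that mentions A gives: h(Y, branch(zero, branch(Z, Z, nil), cons(zero, zero))) = h(q(zero, cons(X, 2)), X).
Bind Z := 2; substituting into the one remaining equation that mentions Z gives: h(Y, branch(zero, branch(2, 2, nil), cons(zero, zero))) = h(q(zero, cons(X, 2)), X).
Decompose h/2: Y = q(zero, cons(X, 2)),  branch(zero, branch(2, 2, nil), cons(zero, zero)) = X.
Bind Y := q(zero, cons(X, 2)); no other remaining equation mentions Y. Substituting into the earlier binding gives W := branch(q(q(zero, cons(X, 2)), X), 2, zero).
Bind X := branch(zero, branch(2, 2, nil), cons(zero, zero)); no other remaining equation mentions X. Substituting into the earlier bindings gives W := branch(q(q(zero, cons(branch(zero, branch(2, 2, nil), cons(zero, zero)), 2)), branch(zero, branch(2, 2, nil), cons(zero, zero))), 2, zero), A := branch(zero, branch(2, 2, nil), cons(zero, zero)), Y := q(zero, cons(branch(zero, branch(2, 2, nil), cons(zero, zero)), 2)).
Delete trivial equation q(2, nil) = q(2, nil).
MGU = { W ↦ branch(q(q(zero, cons(branch(zero, branch(2, 2, nil), cons(zero, zero)), 2)), branch(zero, branch(2, 2, nil), cons(zero, zero))), 2, zero), A ↦ branch(zero, branch(2, 2, nil), cons(zero, zero)), Z ↦ 2, Y ↦ q(zero, cons(branch(zero, branch(2, 2, nil), cons(zero, zero)), 2)), X ↦ branch(zero, branch(2, 2, nil), cons(zero, zero)) }, so X ↦ branch(zero, branch(2, 2, nil), cons(zero, zero)).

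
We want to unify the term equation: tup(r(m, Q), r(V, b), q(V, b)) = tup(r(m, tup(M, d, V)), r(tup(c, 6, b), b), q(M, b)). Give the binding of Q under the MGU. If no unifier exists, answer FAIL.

tup(tup(c, 6, b), d, tup(c, 6, b))

Decompose tup/3: r(m, Q) = r(m, tup(M, d, V)),  r(V, b) = r(tup(c, 6, b), b),  q(V, b) = q(M, b).
Decompose r/2: m = m,  Q = tup(M, d, V).
Delete trivial equation m = m.
Bind Q := tup(M, d, V); no other remaining equation mentions Q.
Decompose r/2: V = tup(c, 6, b),  b = b.
Bind V := tup(c, 6, b); substituting into the one remaining equation that mentions V gives: q(tup(c, 6, b), b) = q(M, b). Substituting into the earlier binding gives Q := tup(M, d, tup(c, 6, b)).
Delete trivial equation b = b.
Decompose q/2: tup(c, 6, b) = M,  b = b.
Bind M := tup(c, 6, b); no other remaining equation mentions M. Substituting into the earlier binding gives Q := tup(tup(c, 6, b), d, tup(c, 6, b)).
Delete trivial equation b = b.
MGU = { Q := tup(tup(c, 6, b), d, tup(c, 6, b)), V := tup(c, 6, b), M := tup(c, 6, b) }, so Q := tup(tup(c, 6, b), d, tup(c, 6, b)).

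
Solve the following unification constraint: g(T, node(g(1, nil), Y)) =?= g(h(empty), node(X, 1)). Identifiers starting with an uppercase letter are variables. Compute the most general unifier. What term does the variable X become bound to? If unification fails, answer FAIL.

g(1, nil)

Decompose g/2: T =?= h(empty),  node(g(1, nil), Y) =?= node(X, 1).
Bind T := h(empty); no other remaining equation mentions T.
Decompose node/2: g(1, nil) =?= X,  Y =?= 1.
Bind X := g(1, nil); no other remaining equation mentions X.
Bind Y := 1.
MGU = { T ↦ h(empty), X ↦ g(1, nil), Y ↦ 1 }, so X ↦ g(1, nil).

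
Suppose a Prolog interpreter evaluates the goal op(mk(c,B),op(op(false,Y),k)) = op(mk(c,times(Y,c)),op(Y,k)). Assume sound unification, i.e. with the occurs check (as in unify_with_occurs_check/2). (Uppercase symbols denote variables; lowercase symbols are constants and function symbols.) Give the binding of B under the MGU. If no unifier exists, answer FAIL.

FAIL

Decompose op/2: mk(c,B) = mk(c,times(Y,c)),  op(op(false,Y),k) = op(Y,k).
Decompose mk/2: c = c,  B = times(Y,c).
Delete trivial equation c = c.
Bind B := times(Y,c); no other remaining equation mentions B.
Decompose op/2: op(false,Y) = Y,  k = k.
Occurs check fails: Y occurs in op(false,Y); the equation Y = op(false,Y) has no finite solution.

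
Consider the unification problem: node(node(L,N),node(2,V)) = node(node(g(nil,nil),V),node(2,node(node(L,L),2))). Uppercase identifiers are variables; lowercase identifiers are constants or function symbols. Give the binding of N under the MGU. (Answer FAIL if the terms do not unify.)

node(node(g(nil,nil),g(nil,nil)),2)

Decompose node/2: node(L,N) = node(g(nil,nil),V),  node(2,V) = node(2,node(node(L,L),2)).
Decompose node/2: L = g(nil,nil),  N = V.
Bind L := g(nil,nil); substituting into the one remaining equation that mentions L gives: node(2,V) = node(2,node(node(g(nil,nil),g(nil,nil)),2)).
Bind N := V; no other remaining equation mentions N.
Decompose node/2: 2 = 2,  V = node(node(g(nil,nil),g(nil,nil)),2).
Delete trivial equation 2 = 2.
Bind V := node(node(g(nil,nil),g(nil,nil)),2). Substituting into the earlier binding gives N := node(node(g(nil,nil),g(nil,nil)),2).
MGU = { L -> g(nil,nil), N -> node(node(g(nil,nil),g(nil,nil)),2), V -> node(node(g(nil,nil),g(nil,nil)),2) }, so N -> node(node(g(nil,nil),g(nil,nil)),2).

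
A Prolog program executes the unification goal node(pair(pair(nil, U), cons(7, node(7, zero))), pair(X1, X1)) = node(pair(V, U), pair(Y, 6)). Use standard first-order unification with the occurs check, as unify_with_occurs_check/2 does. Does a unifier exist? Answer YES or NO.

Decompose node/2: pair(pair(nil, U), cons(7, node(7, zero))) = pair(V, U),  pair(X1, X1) = pair(Y, 6).
Decompose pair/2: pair(nil, U) = V,  cons(7, node(7, zero)) = U.
Bind V := pair(nil, U); no other remaining equation mentions V.
Bind U := cons(7, node(7, zero)); no other remaining equation mentions U. Substituting into the earlier binding gives V := pair(nil, cons(7, node(7, zero))).
Decompose pair/2: X1 = Y,  X1 = 6.
Bind X1 := Y; substituting into the remaining equation gives: Y = 6.
Bind Y := 6. Substituting into the earlier binding gives X1 := 6.
No equations remain and no clash or occurs-check failure arose, so a unifier exists.

YES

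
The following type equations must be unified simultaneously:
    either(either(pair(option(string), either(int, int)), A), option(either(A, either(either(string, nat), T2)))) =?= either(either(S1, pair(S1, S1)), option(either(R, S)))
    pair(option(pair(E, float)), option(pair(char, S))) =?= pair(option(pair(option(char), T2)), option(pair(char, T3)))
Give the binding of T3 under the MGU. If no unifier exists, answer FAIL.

Decompose either/2: either(pair(option(string), either(int, int)), A) =?= either(S1, pair(S1, S1)),  option(either(A, either(either(string, nat), T2))) =?= option(either(R, S)).
Decompose either/2: pair(option(string), either(int, int)) =?= S1,  A =?= pair(S1, S1).
Bind S1 := pair(option(string), either(int, int)); substituting into the one remaining equation that mentions S1 gives: A =?= pair(pair(option(string), either(int, int)), pair(option(string), either(int, int))).
Bind A := pair(pair(option(string), either(int, int)), pair(option(string), either(int, int))); substituting into the one remaining equation that mentions A gives: option(either(pair(pair(option(string), either(int, int)), pair(option(string), either(int, int))), either(either(string, nat), T2))) =?= option(either(R, S)).
Decompose option/1: either(pair(pair(option(string), either(int, int)), pair(option(string), either(int, int))), either(either(string, nat), T2)) =?= either(R, S).
Decompose either/2: pair(pair(option(string), either(int, int)), pair(option(string), either(int, int))) =?= R,  either(either(string, nat), T2) =?= S.
Bind R := pair(pair(option(string), either(int, int)), pair(option(string), either(int, int))); no other remaining equation mentions R.
Bind S := either(either(string, nat), T2); substituting into the remaining equation gives: pair(option(pair(E, float)), option(pair(char, either(either(string, nat), T2)))) =?= pair(option(pair(option(char), T2)), option(pair(char, T3))).
Decompose pair/2: option(pair(E, float)) =?= option(pair(option(char), T2)),  option(pair(char, either(either(string, nat), T2))) =?= option(pair(char, T3)).
Decompose option/1: pair(E, float) =?= pair(option(char), T2).
Decompose pair/2: E =?= option(char),  float =?= T2.
Bind E := option(char); no other remaining equation mentions E.
Bind T2 := float; substituting into the remaining equation gives: option(pair(char, either(either(string, nat), float))) =?= option(pair(char, T3)). Substituting into the earlier binding gives S := either(either(string, nat), float).
Decompose option/1: pair(char, either(either(string, nat), float)) =?= pair(char, T3).
Decompose pair/2: char =?= char,  either(either(string, nat), float) =?= T3.
Delete trivial equation char =?= char.
Bind T3 := either(either(string, nat), float).
MGU = { S1 ↦ pair(option(string), either(int, int)), A ↦ pair(pair(option(string), either(int, int)), pair(option(string), either(int, int))), R ↦ pair(pair(option(string), either(int, int)), pair(option(string), either(int, int))), S ↦ either(either(string, nat), float), E ↦ option(char), T2 ↦ float, T3 ↦ either(either(string, nat), float) }, so T3 ↦ either(either(string, nat), float).

either(either(string, nat), float)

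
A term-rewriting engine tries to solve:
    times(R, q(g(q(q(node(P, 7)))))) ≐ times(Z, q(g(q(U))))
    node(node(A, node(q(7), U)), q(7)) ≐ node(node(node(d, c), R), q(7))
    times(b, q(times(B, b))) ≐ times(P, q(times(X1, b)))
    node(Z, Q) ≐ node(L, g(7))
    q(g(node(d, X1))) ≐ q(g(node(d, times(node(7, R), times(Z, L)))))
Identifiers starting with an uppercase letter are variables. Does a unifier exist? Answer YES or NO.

Decompose times/2: R ≐ Z,  q(g(q(q(node(P, 7))))) ≐ q(g(q(U))).
Bind R := Z; substituting into the 2 remaining equations that mention R gives: node(node(A, node(q(7), U)), q(7)) ≐ node(node(node(d, c), Z), q(7)),  q(g(node(d, X1))) ≐ q(g(node(d, times(node(7, Z), times(Z, L))))).
Decompose q/1: g(q(q(node(P, 7)))) ≐ g(q(U)).
Decompose g/1: q(q(node(P, 7))) ≐ q(U).
Decompose q/1: q(node(P, 7)) ≐ U.
Bind U := q(node(P, 7)); substituting into the one remaining equation that mentions U gives: node(node(A, node(q(7), q(node(P, 7)))), q(7)) ≐ node(node(node(d, c), Z), q(7)).
Decompose node/2: node(A, node(q(7), q(node(P, 7)))) ≐ node(node(d, c), Z),  q(7) ≐ q(7).
Decompose node/2: A ≐ node(d, c),  node(q(7), q(node(P, 7))) ≐ Z.
Bind A := node(d, c); no other remaining equation mentions A.
Bind Z := node(q(7), q(node(P, 7))); substituting into the 2 remaining equations that mention Z gives: node(node(q(7), q(node(P, 7))), Q) ≐ node(L, g(7)),  q(g(node(d, X1))) ≐ q(g(node(d, times(node(7, node(q(7), q(node(P, 7)))), times(node(q(7), q(node(P, 7))), L))))). Substituting into the earlier binding gives R := node(q(7), q(node(P, 7))).
Delete trivial equation q(7) ≐ q(7).
Decompose times/2: b ≐ P,  q(times(B, b)) ≐ q(times(X1, b)).
Bind P := b; substituting into the 2 remaining equations that mention P gives: node(node(q(7), q(node(b, 7))), Q) ≐ node(L, g(7)),  q(g(node(d, X1))) ≐ q(g(node(d, times(node(7, node(q(7), q(node(b, 7)))), times(node(q(7), q(node(b, 7))), L))))). Substituting into the earlier bindings gives R := node(q(7), q(node(b, 7))), U := q(node(b, 7)), Z := node(q(7), q(node(b, 7))).
Decompose q/1: times(B, b) ≐ times(X1, b).
Decompose times/2: B ≐ X1,  b ≐ b.
Bind B := X1; no other remaining equation mentions B.
Delete trivial equation b ≐ b.
Decompose node/2: node(q(7), q(node(b, 7))) ≐ L,  Q ≐ g(7).
Bind L := node(q(7), q(node(b, 7))); substituting into the one remaining equation that mentions L gives: q(g(node(d, X1))) ≐ q(g(node(d, times(node(7, node(q(7), q(node(b, 7)))), times(node(q(7), q(node(b, 7))), node(q(7), q(node(b, 7)))))))).
Bind Q := g(7); no other remaining equation mentions Q.
Decompose q/1: g(node(d, X1)) ≐ g(node(d, times(node(7, node(q(7), q(node(b, 7)))), times(node(q(7), q(node(b, 7))), node(q(7), q(node(b, 7))))))).
Decompose g/1: node(d, X1) ≐ node(d, times(node(7, node(q(7), q(node(b, 7)))), times(node(q(7), q(node(b, 7))), node(q(7), q(node(b, 7)))))).
Decompose node/2: d ≐ d,  X1 ≐ times(node(7, node(q(7), q(node(b, 7)))), times(node(q(7), q(node(b, 7))), node(q(7), q(node(b, 7))))).
Delete trivial equation d ≐ d.
Bind X1 := times(node(7, node(q(7), q(node(b, 7)))), times(node(q(7), q(node(b, 7))), node(q(7), q(node(b, 7))))). Substituting into the earlier binding gives B := times(node(7, node(q(7), q(node(b, 7)))), times(node(q(7), q(node(b, 7))), node(q(7), q(node(b, 7))))).
No equations remain and no clash or occurs-check failure arose, so a unifier exists.

YES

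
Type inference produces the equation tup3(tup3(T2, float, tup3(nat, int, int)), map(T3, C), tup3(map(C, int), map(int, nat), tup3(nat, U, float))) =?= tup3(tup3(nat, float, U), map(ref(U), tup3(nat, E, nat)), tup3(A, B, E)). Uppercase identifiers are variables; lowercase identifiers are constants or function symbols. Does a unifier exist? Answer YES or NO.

Decompose tup3/3: tup3(T2, float, tup3(nat, int, int)) =?= tup3(nat, float, U),  map(T3, C) =?= map(ref(U), tup3(nat, E, nat)),  tup3(map(C, int), map(int, nat), tup3(nat, U, float)) =?= tup3(A, B, E).
Decompose tup3/3: T2 =?= nat,  float =?= float,  tup3(nat, int, int) =?= U.
Bind T2 := nat; no other remaining equation mentions T2.
Delete trivial equation float =?= float.
Bind U := tup3(nat, int, int); substituting into the remaining equations gives: map(T3, C) =?= map(ref(tup3(nat, int, int)), tup3(nat, E, nat)),  tup3(map(C, int), map(int, nat), tup3(nat, tup3(nat, int, int), float)) =?= tup3(A, B, E).
Decompose map/2: T3 =?= ref(tup3(nat, int, int)),  C =?= tup3(nat, E, nat).
Bind T3 := ref(tup3(nat, int, int)); no other remaining equation mentions T3.
Bind C := tup3(nat, E, nat); substituting into the remaining equation gives: tup3(map(tup3(nat, E, nat), int), map(int, nat), tup3(nat, tup3(nat, int, int), float)) =?= tup3(A, B, E).
Decompose tup3/3: map(tup3(nat, E, nat), int) =?= A,  map(int, nat) =?= B,  tup3(nat, tup3(nat, int, int), float) =?= E.
Bind A := map(tup3(nat, E, nat), int); no other remaining equation mentions A.
Bind B := map(int, nat); no other remaining equation mentions B.
Bind E := tup3(nat, tup3(nat, int, int), float). Substituting into the earlier bindings gives C := tup3(nat, tup3(nat, tup3(nat, int, int), float), nat), A := map(tup3(nat, tup3(nat, tup3(nat, int, int), float), nat), int).
No equations remain and no clash or occurs-check failure arose, so a unifier exists.

YES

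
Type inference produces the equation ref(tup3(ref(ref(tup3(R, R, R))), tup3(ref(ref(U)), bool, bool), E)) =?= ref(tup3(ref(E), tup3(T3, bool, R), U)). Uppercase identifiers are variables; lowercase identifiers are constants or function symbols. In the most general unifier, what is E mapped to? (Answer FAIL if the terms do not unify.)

Decompose ref/1: tup3(ref(ref(tup3(R, R, R))), tup3(ref(ref(U)), bool, bool), E) =?= tup3(ref(E), tup3(T3, bool, R), U).
Decompose tup3/3: ref(ref(tup3(R, R, R))) =?= ref(E),  tup3(ref(ref(U)), bool, bool) =?= tup3(T3, bool, R),  E =?= U.
Decompose ref/1: ref(tup3(R, R, R)) =?= E.
Bind E := ref(tup3(R, R, R)); substituting into the one remaining equation that mentions E gives: ref(tup3(R, R, R)) =?= U.
Decompose tup3/3: ref(ref(U)) =?= T3,  bool =?= bool,  bool =?= R.
Bind T3 := ref(ref(U)); no other remaining equation mentions T3.
Delete trivial equation bool =?= bool.
Bind R := bool; substituting into the remaining equation gives: ref(tup3(bool, bool, bool)) =?= U. Substituting into the earlier binding gives E := ref(tup3(bool, bool, bool)).
Bind U := ref(tup3(bool, bool, bool)). Substituting into the earlier binding gives T3 := ref(ref(ref(tup3(bool, bool, bool)))).
MGU = { E ↦ ref(tup3(bool, bool, bool)), T3 ↦ ref(ref(ref(tup3(bool, bool, bool)))), R ↦ bool, U ↦ ref(tup3(bool, bool, bool)) }, so E ↦ ref(tup3(bool, bool, bool)).

ref(tup3(bool, bool, bool))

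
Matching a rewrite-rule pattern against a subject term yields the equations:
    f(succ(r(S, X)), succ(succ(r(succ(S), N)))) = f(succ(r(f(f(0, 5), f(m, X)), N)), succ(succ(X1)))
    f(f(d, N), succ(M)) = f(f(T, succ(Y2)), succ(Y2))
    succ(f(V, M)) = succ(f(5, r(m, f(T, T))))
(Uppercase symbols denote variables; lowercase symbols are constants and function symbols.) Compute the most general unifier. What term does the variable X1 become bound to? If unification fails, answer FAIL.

r(succ(f(f(0, 5), f(m, succ(r(m, f(d, d)))))), succ(r(m, f(d, d))))

Decompose f/2: succ(r(S, X)) = succ(r(f(f(0, 5), f(m, X)), N)),  succ(succ(r(succ(S), N))) = succ(succ(X1)).
Decompose succ/1: r(S, X) = r(f(f(0, 5), f(m, X)), N).
Decompose r/2: S = f(f(0, 5), f(m, X)),  X = N.
Bind S := f(f(0, 5), f(m, X)); substituting into the one remaining equation that mentions S gives: succ(succ(r(succ(f(f(0, 5), f(m, X))), N))) = succ(succ(X1)).
Bind X := N; substituting into the one remaining equation that mentions X gives: succ(succ(r(succ(f(f(0, 5), f(m, N))), N))) = succ(succ(X1)). Substituting into the earlier binding gives S := f(f(0, 5), f(m, N)).
Decompose succ/1: succ(r(succ(f(f(0, 5), f(m, N))), N)) = succ(X1).
Decompose succ/1: r(succ(f(f(0, 5), f(m, N))), N) = X1.
Bind X1 := r(succ(f(f(0, 5), f(m, N))), N); no other remaining equation mentions X1.
Decompose f/2: f(d, N) = f(T, succ(Y2)),  succ(M) = succ(Y2).
Decompose f/2: d = T,  N = succ(Y2).
Bind T := d; substituting into the one remaining equation that mentions T gives: succ(f(V, M)) = succ(f(5, r(m, f(d, d)))).
Bind N := succ(Y2); no other remaining equation mentions N. Substituting into the earlier bindings gives S := f(f(0, 5), f(m, succ(Y2))), X := succ(Y2), X1 := r(succ(f(f(0, 5), f(m, succ(Y2)))), succ(Y2)).
Decompose succ/1: M = Y2.
Bind M := Y2; substituting into the remaining equation gives: succ(f(V, Y2)) = succ(f(5, r(m, f(d, d)))).
Decompose succ/1: f(V, Y2) = f(5, r(m, f(d, d))).
Decompose f/2: V = 5,  Y2 = r(m, f(d, d)).
Bind V := 5; no other remaining equation mentions V.
Bind Y2 := r(m, f(d, d)). Substituting into the earlier bindings gives S := f(f(0, 5), f(m, succ(r(m, f(d, d))))), X := succ(r(m, f(d, d))), X1 := r(succ(f(f(0, 5), f(m, succ(r(m, f(d, d)))))), succ(r(m, f(d, d)))), N := succ(r(m, f(d, d))), M := r(m, f(d, d)).
MGU = { S ↦ f(f(0, 5), f(m, succ(r(m, f(d, d))))), X ↦ succ(r(m, f(d, d))), X1 ↦ r(succ(f(f(0, 5), f(m, succ(r(m, f(d, d)))))), succ(r(m, f(d, d)))), T ↦ d, N ↦ succ(r(m, f(d, d))), M ↦ r(m, f(d, d)), V ↦ 5, Y2 ↦ r(m, f(d, d)) }, so X1 ↦ r(succ(f(f(0, 5), f(m, succ(r(m, f(d, d)))))), succ(r(m, f(d, d)))).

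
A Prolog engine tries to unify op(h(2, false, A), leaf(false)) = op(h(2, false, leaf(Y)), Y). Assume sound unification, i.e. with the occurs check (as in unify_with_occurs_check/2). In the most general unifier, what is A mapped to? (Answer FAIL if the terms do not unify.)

Decompose op/2: h(2, false, A) = h(2, false, leaf(Y)),  leaf(false) = Y.
Decompose h/3: 2 = 2,  false = false,  A = leaf(Y).
Delete trivial equation 2 = 2.
Delete trivial equation false = false.
Bind A := leaf(Y); no other remaining equation mentions A.
Bind Y := leaf(false). Substituting into the earlier binding gives A := leaf(leaf(false)).
MGU = { A = leaf(leaf(false)), Y = leaf(false) }, so A = leaf(leaf(false)).

leaf(leaf(false))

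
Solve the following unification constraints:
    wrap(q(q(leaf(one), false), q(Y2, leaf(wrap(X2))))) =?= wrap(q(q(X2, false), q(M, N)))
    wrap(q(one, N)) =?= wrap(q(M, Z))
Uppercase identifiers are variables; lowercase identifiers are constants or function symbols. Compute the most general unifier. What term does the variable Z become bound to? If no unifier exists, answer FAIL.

leaf(wrap(leaf(one)))

Decompose wrap/1: q(q(leaf(one), false), q(Y2, leaf(wrap(X2)))) =?= q(q(X2, false), q(M, N)).
Decompose q/2: q(leaf(one), false) =?= q(X2, false),  q(Y2, leaf(wrap(X2))) =?= q(M, N).
Decompose q/2: leaf(one) =?= X2,  false =?= false.
Bind X2 := leaf(one); substituting into the one remaining equation that mentions X2 gives: q(Y2, leaf(wrap(leaf(one)))) =?= q(M, N).
Delete trivial equation false =?= false.
Decompose q/2: Y2 =?= M,  leaf(wrap(leaf(one))) =?= N.
Bind Y2 := M; no other remaining equation mentions Y2.
Bind N := leaf(wrap(leaf(one))); substituting into the remaining equation gives: wrap(q(one, leaf(wrap(leaf(one))))) =?= wrap(q(M, Z)).
Decompose wrap/1: q(one, leaf(wrap(leaf(one)))) =?= q(M, Z).
Decompose q/2: one =?= M,  leaf(wrap(leaf(one))) =?= Z.
Bind M := one; no other remaining equation mentions M. Substituting into the earlier binding gives Y2 := one.
Bind Z := leaf(wrap(leaf(one))).
MGU = { X2 ↦ leaf(one), Y2 ↦ one, N ↦ leaf(wrap(leaf(one))), M ↦ one, Z ↦ leaf(wrap(leaf(one))) }, so Z ↦ leaf(wrap(leaf(one))).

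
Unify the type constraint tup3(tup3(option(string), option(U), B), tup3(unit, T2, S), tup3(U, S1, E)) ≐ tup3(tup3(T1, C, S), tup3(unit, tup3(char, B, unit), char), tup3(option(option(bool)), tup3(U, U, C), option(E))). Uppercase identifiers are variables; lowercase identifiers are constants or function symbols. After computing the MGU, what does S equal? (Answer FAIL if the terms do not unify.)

Decompose tup3/3: tup3(option(string), option(U), B) ≐ tup3(T1, C, S),  tup3(unit, T2, S) ≐ tup3(unit, tup3(char, B, unit), char),  tup3(U, S1, E) ≐ tup3(option(option(bool)), tup3(U, U, C), option(E)).
Decompose tup3/3: option(string) ≐ T1,  option(U) ≐ C,  B ≐ S.
Bind T1 := option(string); no other remaining equation mentions T1.
Bind C := option(U); substituting into the one remaining equation that mentions C gives: tup3(U, S1, E) ≐ tup3(option(option(bool)), tup3(U, U, option(U)), option(E)).
Bind B := S; substituting into the one remaining equation that mentions B gives: tup3(unit, T2, S) ≐ tup3(unit, tup3(char, S, unit), char).
Decompose tup3/3: unit ≐ unit,  T2 ≐ tup3(char, S, unit),  S ≐ char.
Delete trivial equation unit ≐ unit.
Bind T2 := tup3(char, S, unit); no other remaining equation mentions T2.
Bind S := char; no other remaining equation mentions S. Substituting into the earlier bindings gives B := char, T2 := tup3(char, char, unit).
Decompose tup3/3: U ≐ option(option(bool)),  S1 ≐ tup3(U, U, option(U)),  E ≐ option(E).
Bind U := option(option(bool)); substituting into the one remaining equation that mentions U gives: S1 ≐ tup3(option(option(bool)), option(option(bool)), option(option(option(bool)))). Substituting into the earlier binding gives C := option(option(option(bool))).
Bind S1 := tup3(option(option(bool)), option(option(bool)), option(option(option(bool)))); no other remaining equation mentions S1.
Occurs check fails: E occurs in option(E); the equation E ≐ option(E) has no finite solution.

FAIL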